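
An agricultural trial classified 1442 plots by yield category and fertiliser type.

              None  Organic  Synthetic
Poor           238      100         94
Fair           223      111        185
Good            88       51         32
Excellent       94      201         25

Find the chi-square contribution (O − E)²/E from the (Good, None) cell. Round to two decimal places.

1.81

Row total (Good) = 171; column total (None) = 643; N = 1442.
Expected count E = 171 × 643 / 1442 = 76.2503.
Contribution = (O − E)²/E = (88 − 76.2503)² / 76.2503 = 1.81.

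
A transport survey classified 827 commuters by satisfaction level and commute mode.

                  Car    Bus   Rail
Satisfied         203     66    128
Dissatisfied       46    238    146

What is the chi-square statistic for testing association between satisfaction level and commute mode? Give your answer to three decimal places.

196.486

Row totals: 397, 430. Column totals: 249, 304, 274. Grand total N = 827.
Expected counts (row total × column total / N):
  Satisfied, Car: 397×249/827 = 119.5320
  Satisfied, Bus: 397×304/827 = 145.9347
  Satisfied, Rail: 397×274/827 = 131.5333
  Dissatisfied, Car: 430×249/827 = 129.4680
  Dissatisfied, Bus: 430×304/827 = 158.0653
  Dissatisfied, Rail: 430×274/827 = 142.4667
Contributions (O − E)²/E:
  (203 − 119.5320)²/119.5320 = 58.2849
  (66 − 145.9347)²/145.9347 = 43.7837
  (128 − 131.5333)²/131.5333 = 0.0949
  (46 − 129.4680)²/129.4680 = 53.8118
  (238 − 158.0653)²/158.0653 = 40.4235
  (146 − 142.4667)²/142.4667 = 0.0876
χ² = 58.2849 + 43.7837 + 0.0949 + 53.8118 + 40.4235 + 0.0876 = 196.486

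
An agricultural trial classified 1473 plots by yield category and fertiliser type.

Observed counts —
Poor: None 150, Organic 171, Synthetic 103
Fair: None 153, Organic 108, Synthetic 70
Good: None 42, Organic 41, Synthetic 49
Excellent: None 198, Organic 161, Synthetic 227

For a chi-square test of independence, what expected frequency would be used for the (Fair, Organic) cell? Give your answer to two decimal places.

108.09

Row total (Fair) = 331; column total (Organic) = 481; grand total N = 1473.
Expected count = (row total × column total) / N = 331 × 481 / 1473 = 108.09.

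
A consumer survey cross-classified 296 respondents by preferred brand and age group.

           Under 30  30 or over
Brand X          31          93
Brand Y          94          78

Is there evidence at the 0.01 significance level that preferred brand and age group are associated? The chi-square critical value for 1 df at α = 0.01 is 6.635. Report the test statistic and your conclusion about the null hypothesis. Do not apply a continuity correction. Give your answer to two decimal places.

Row totals: 124, 172. Column totals: 125, 171. Grand total N = 296.
Expected counts (row total × column total / N):
  Brand X, Under 30: 124×125/296 = 52.365
  Brand X, 30 or over: 124×171/296 = 71.635
  Brand Y, Under 30: 172×125/296 = 72.635
  Brand Y, 30 or over: 172×171/296 = 99.365
Contributions (O − E)²/E:
  (31 − 52.365)²/52.365 = 8.7170
  (93 − 71.635)²/71.635 = 6.3721
  (94 − 72.635)²/72.635 = 6.2843
  (78 − 99.365)²/99.365 = 4.5938
χ² = 8.7170 + 6.3721 + 6.2843 + 4.5938 = 25.97
df = (2−1)(2−1) = 1. Since 25.97 > 6.635, reject the null hypothesis of independence at α = 0.01.

25.97; reject H₀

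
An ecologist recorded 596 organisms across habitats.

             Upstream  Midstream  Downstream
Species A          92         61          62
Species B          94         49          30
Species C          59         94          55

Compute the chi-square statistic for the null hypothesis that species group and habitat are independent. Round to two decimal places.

32.49

Row totals: 215, 173, 208. Column totals: 245, 204, 147. Grand total N = 596.
Expected counts (row total × column total / N):
  Species A, Upstream: 215×245/596 = 88.3809
  Species A, Midstream: 215×204/596 = 73.5906
  Species A, Downstream: 215×147/596 = 53.0285
  Species B, Upstream: 173×245/596 = 71.1158
  Species B, Midstream: 173×204/596 = 59.2148
  Species B, Downstream: 173×147/596 = 42.6695
  Species C, Upstream: 208×245/596 = 85.5034
  Species C, Midstream: 208×204/596 = 71.1946
  Species C, Downstream: 208×147/596 = 51.3020
Contributions (O − E)²/E:
  (92 − 88.3809)²/88.3809 = 0.1482
  (61 − 73.5906)²/73.5906 = 2.1541
  (62 − 53.0285)²/53.0285 = 1.5178
  (94 − 71.1158)²/71.1158 = 7.3639
  (49 − 59.2148)²/59.2148 = 1.7621
  (30 − 42.6695)²/42.6695 = 3.7618
  (59 − 85.5034)²/85.5034 = 8.2152
  (94 − 71.1946)²/71.1946 = 7.3051
  (55 − 51.3020)²/51.3020 = 0.2666
χ² = 0.1482 + 2.1541 + 1.5178 + 7.3639 + 1.7621 + 3.7618 + 8.2152 + 7.3051 + 0.2666 = 32.49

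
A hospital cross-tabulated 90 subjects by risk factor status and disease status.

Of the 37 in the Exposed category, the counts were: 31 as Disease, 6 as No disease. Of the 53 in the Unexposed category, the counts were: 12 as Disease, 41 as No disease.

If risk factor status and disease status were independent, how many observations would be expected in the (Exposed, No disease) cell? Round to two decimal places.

19.32

Row total (Exposed) = 37; column total (No disease) = 47; grand total N = 90.
Expected count = (row total × column total) / N = 37 × 47 / 90 = 19.32.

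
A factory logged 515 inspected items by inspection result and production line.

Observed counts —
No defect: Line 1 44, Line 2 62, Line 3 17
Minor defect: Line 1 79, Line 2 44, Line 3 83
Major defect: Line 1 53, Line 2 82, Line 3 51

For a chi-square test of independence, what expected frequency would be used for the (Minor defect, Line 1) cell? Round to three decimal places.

Row total (Minor defect) = 206; column total (Line 1) = 176; grand total N = 515.
Expected count = (row total × column total) / N = 206 × 176 / 515 = 70.400.

70.400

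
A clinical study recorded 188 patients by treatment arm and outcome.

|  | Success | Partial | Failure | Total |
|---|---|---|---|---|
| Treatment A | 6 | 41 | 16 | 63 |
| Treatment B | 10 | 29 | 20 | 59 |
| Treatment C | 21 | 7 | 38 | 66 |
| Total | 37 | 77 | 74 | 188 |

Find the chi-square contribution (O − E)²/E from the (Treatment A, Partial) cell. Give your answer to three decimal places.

Row total (Treatment A) = 63; column total (Partial) = 77; N = 188.
Expected count E = 63 × 77 / 188 = 25.8032.
Contribution = (O − E)²/E = (41 − 25.8032)² / 25.8032 = 8.950.

8.950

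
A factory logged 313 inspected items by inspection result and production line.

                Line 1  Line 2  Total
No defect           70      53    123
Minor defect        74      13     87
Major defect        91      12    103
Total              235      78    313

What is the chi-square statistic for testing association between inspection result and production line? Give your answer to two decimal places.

36.03

Grand total N = 313.
Expected counts (row total × column total / N):
  No defect, Line 1: 123×235/313 = 92.348
  No defect, Line 2: 123×78/313 = 30.652
  Minor defect, Line 1: 87×235/313 = 65.319
  Minor defect, Line 2: 87×78/313 = 21.681
  Major defect, Line 1: 103×235/313 = 77.332
  Major defect, Line 2: 103×78/313 = 25.668
Contributions (O − E)²/E:
  (70 − 92.348)²/92.348 = 5.4082
  (53 − 30.652)²/30.652 = 16.2937
  (74 − 65.319)²/65.319 = 1.1537
  (13 − 21.681)²/21.681 = 3.4758
  (91 − 77.332)²/77.332 = 2.4157
  (12 − 25.668)²/25.668 = 7.2781
χ² = 5.4082 + 16.2937 + 1.1537 + 3.4758 + 2.4157 + 7.2781 = 36.03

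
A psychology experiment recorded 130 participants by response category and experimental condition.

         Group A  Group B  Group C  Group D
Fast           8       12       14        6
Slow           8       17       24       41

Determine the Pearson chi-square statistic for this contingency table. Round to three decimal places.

12.120

Row totals: 40, 90. Column totals: 16, 29, 38, 47. Grand total N = 130.
Expected counts (row total × column total / N):
  Fast, Group A: 40×16/130 = 4.9231
  Fast, Group B: 40×29/130 = 8.9231
  Fast, Group C: 40×38/130 = 11.6923
  Fast, Group D: 40×47/130 = 14.4615
  Slow, Group A: 90×16/130 = 11.0769
  Slow, Group B: 90×29/130 = 20.0769
  Slow, Group C: 90×38/130 = 26.3077
  Slow, Group D: 90×47/130 = 32.5385
Contributions (O − E)²/E:
  (8 − 4.9231)²/4.9231 = 1.9230
  (12 − 8.9231)²/8.9231 = 1.0610
  (14 − 11.6923)²/11.6923 = 0.4555
  (6 − 14.4615)²/14.4615 = 4.9509
  (8 − 11.0769)²/11.0769 = 0.8547
  (17 − 20.0769)²/20.0769 = 0.4716
  (24 − 26.3077)²/26.3077 = 0.2024
  (41 − 32.5385)²/32.5385 = 2.2004
χ² = 1.9230 + 1.0610 + 0.4555 + 4.9509 + 0.8547 + 0.4716 + 0.2024 + 2.2004 = 12.120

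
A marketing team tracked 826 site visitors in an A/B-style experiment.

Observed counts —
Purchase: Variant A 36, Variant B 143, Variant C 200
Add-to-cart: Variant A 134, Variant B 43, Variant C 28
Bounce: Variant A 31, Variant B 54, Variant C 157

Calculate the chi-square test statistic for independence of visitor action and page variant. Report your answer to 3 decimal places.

275.692

Row totals: 379, 205, 242. Column totals: 201, 240, 385. Grand total N = 826.
Expected counts (row total × column total / N):
  Purchase, Variant A: 379×201/826 = 92.2264
  Purchase, Variant B: 379×240/826 = 110.1211
  Purchase, Variant C: 379×385/826 = 176.6525
  Add-to-cart, Variant A: 205×201/826 = 49.8850
  Add-to-cart, Variant B: 205×240/826 = 59.5642
  Add-to-cart, Variant C: 205×385/826 = 95.5508
  Bounce, Variant A: 242×201/826 = 58.8886
  Bounce, Variant B: 242×240/826 = 70.3148
  Bounce, Variant C: 242×385/826 = 112.7966
Contributions (O − E)²/E:
  (36 − 92.2264)²/92.2264 = 34.2788
  (143 − 110.1211)²/110.1211 = 9.8167
  (200 − 176.6525)²/176.6525 = 3.0858
  (134 − 49.8850)²/49.8850 = 141.8329
  (43 − 59.5642)²/59.5642 = 4.6063
  (28 − 95.5508)²/95.5508 = 47.7559
  (31 − 58.8886)²/58.8886 = 13.2075
  (54 − 70.3148)²/70.3148 = 3.7854
  (157 − 112.7966)²/112.7966 = 17.3227
χ² = 34.2788 + 9.8167 + 3.0858 + 141.8329 + 4.6063 + 47.7559 + 13.2075 + 3.7854 + 17.3227 = 275.692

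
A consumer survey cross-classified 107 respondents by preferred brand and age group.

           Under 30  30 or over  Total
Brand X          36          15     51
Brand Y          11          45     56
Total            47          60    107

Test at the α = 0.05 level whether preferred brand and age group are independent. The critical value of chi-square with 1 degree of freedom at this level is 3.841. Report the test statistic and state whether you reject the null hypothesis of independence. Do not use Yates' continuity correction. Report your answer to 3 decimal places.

Grand total N = 107.
Expected counts (row total × column total / N):
  Brand X, Under 30: 51×47/107 = 22.4019
  Brand X, 30 or over: 51×60/107 = 28.5981
  Brand Y, Under 30: 56×47/107 = 24.5981
  Brand Y, 30 or over: 56×60/107 = 31.4019
Contributions (O − E)²/E:
  (36 − 22.4019)²/22.4019 = 8.2541
  (15 − 28.5981)²/28.5981 = 6.4658
  (11 − 24.5981)²/24.5981 = 7.5172
  (45 − 31.4019)²/31.4019 = 5.8884
χ² = 8.2541 + 6.4658 + 7.5172 + 5.8884 = 28.126
df = (2−1)(2−1) = 1. Since 28.126 > 3.841, reject the null hypothesis of independence at α = 0.05.

28.126; reject H₀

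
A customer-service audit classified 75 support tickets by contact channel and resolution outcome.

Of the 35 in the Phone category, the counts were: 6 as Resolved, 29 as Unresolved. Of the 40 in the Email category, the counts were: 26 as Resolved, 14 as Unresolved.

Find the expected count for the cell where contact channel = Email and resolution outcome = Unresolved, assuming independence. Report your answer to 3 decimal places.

22.933

Row total (Email) = 40; column total (Unresolved) = 43; grand total N = 75.
Expected count = (row total × column total) / N = 40 × 43 / 75 = 22.933.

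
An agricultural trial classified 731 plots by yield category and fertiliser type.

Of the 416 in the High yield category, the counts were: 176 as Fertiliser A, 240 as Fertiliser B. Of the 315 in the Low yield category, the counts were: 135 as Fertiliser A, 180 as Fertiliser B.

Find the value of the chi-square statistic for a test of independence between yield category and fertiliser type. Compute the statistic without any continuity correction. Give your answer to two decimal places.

Row totals: 416, 315. Column totals: 311, 420. Grand total N = 731.
Expected counts (row total × column total / N):
  High yield, Fertiliser A: 416×311/731 = 176.985
  High yield, Fertiliser B: 416×420/731 = 239.015
  Low yield, Fertiliser A: 315×311/731 = 134.015
  Low yield, Fertiliser B: 315×420/731 = 180.985
Contributions (O − E)²/E:
  (176 − 176.985)²/176.985 = 0.0055
  (240 − 239.015)²/239.015 = 0.0041
  (135 − 134.015)²/134.015 = 0.0072
  (180 − 180.985)²/180.985 = 0.0054
χ² = 0.0055 + 0.0041 + 0.0072 + 0.0054 = 0.02

0.02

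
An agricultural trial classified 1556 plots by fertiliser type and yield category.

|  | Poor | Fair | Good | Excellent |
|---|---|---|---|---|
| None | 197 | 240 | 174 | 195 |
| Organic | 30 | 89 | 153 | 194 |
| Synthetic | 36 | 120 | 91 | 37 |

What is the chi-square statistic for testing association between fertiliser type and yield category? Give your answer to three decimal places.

Row totals: 806, 466, 284. Column totals: 263, 449, 418, 426. Grand total N = 1556.
Expected counts (row total × column total / N):
  None, Poor: 806×263/1556 = 136.2326
  None, Fair: 806×449/1556 = 232.5797
  None, Good: 806×418/1556 = 216.5219
  None, Excellent: 806×426/1556 = 220.6658
  Organic, Poor: 466×263/1556 = 78.7648
  Organic, Fair: 466×449/1556 = 134.4692
  Organic, Good: 466×418/1556 = 125.1851
  Organic, Excellent: 466×426/1556 = 127.5810
  Synthetic, Poor: 284×263/1556 = 48.0026
  Synthetic, Fair: 284×449/1556 = 81.9512
  Synthetic, Good: 284×418/1556 = 76.2931
  Synthetic, Excellent: 284×426/1556 = 77.7532
Contributions (O − E)²/E:
  (197 − 136.2326)²/136.2326 = 27.1057
  (240 − 232.5797)²/232.5797 = 0.2367
  (174 − 216.5219)²/216.5219 = 8.3507
  (195 − 220.6658)²/220.6658 = 2.9852
  (30 − 78.7648)²/78.7648 = 30.1912
  (89 − 134.4692)²/134.4692 = 15.3749
  (153 − 125.1851)²/125.1851 = 6.1802
  (194 − 127.5810)²/127.5810 = 34.5779
  (36 − 48.0026)²/48.0026 = 3.0011
  (120 − 81.9512)²/81.9512 = 17.6655
  (91 − 76.2931)²/76.2931 = 2.8350
  (37 − 77.7532)²/77.7532 = 21.3602
χ² = 27.1057 + 0.2367 + 8.3507 + 2.9852 + 30.1912 + 15.3749 + 6.1802 + 34.5779 + 3.0011 + 17.6655 + 2.8350 + 21.3602 = 169.864

169.864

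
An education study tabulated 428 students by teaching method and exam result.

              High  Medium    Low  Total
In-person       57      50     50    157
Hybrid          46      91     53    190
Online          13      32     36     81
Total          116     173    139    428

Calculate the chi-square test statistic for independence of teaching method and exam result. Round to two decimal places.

19.46

Grand total N = 428.
Expected counts (row total × column total / N):
  In-person, High: 157×116/428 = 42.5514
  In-person, Medium: 157×173/428 = 63.4603
  In-person, Low: 157×139/428 = 50.9883
  Hybrid, High: 190×116/428 = 51.4953
  Hybrid, Medium: 190×173/428 = 76.7991
  Hybrid, Low: 190×139/428 = 61.7056
  Online, High: 81×116/428 = 21.9533
  Online, Medium: 81×173/428 = 32.7407
  Online, Low: 81×139/428 = 26.3061
Contributions (O − E)²/E:
  (57 − 42.5514)²/42.5514 = 4.9061
  (50 − 63.4603)²/63.4603 = 2.8550
  (50 − 50.9883)²/50.9883 = 0.0192
  (46 − 51.4953)²/51.4953 = 0.5864
  (91 − 76.7991)²/76.7991 = 2.6259
  (53 − 61.7056)²/61.7056 = 1.2282
  (13 − 21.9533)²/21.9533 = 3.6515
  (32 − 32.7407)²/32.7407 = 0.0168
  (36 − 26.3061)²/26.3061 = 3.5722
χ² = 4.9061 + 2.8550 + 0.0192 + 0.5864 + 2.6259 + 1.2282 + 3.6515 + 0.0168 + 3.5722 = 19.46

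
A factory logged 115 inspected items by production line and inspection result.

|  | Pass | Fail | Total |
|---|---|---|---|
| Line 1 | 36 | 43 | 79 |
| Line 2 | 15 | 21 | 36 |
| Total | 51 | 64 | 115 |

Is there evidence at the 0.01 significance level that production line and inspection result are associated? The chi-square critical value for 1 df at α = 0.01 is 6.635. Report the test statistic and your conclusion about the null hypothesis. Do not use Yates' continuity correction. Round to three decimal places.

Grand total N = 115.
Expected counts (row total × column total / N):
  Line 1, Pass: 79×51/115 = 35.03478
  Line 1, Fail: 79×64/115 = 43.96522
  Line 2, Pass: 36×51/115 = 15.96522
  Line 2, Fail: 36×64/115 = 20.03478
Contributions (O − E)²/E:
  (36 − 35.03478)²/35.03478 = 0.0266
  (43 − 43.96522)²/43.96522 = 0.0212
  (15 − 15.96522)²/15.96522 = 0.0584
  (21 − 20.03478)²/20.03478 = 0.0465
χ² = 0.0266 + 0.0212 + 0.0584 + 0.0465 = 0.153
df = (2−1)(2−1) = 1. Since 0.153 < 6.635, fail to reject the null hypothesis of independence at α = 0.01.

0.153; fail to reject H₀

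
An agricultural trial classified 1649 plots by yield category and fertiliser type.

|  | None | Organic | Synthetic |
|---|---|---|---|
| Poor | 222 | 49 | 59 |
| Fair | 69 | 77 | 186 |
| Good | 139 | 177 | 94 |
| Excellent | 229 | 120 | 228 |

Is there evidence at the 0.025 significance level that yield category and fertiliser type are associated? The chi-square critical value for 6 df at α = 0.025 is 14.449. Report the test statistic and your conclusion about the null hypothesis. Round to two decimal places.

257.51; reject H₀

Row totals: 330, 332, 410, 577. Column totals: 659, 423, 567. Grand total N = 1649.
Expected counts (row total × column total / N):
  Poor, None: 330×659/1649 = 131.880
  Poor, Organic: 330×423/1649 = 84.651
  Poor, Synthetic: 330×567/1649 = 113.469
  Fair, None: 332×659/1649 = 132.679
  Fair, Organic: 332×423/1649 = 85.164
  Fair, Synthetic: 332×567/1649 = 114.156
  Good, None: 410×659/1649 = 163.851
  Good, Organic: 410×423/1649 = 105.173
  Good, Synthetic: 410×567/1649 = 140.976
  Excellent, None: 577×659/1649 = 230.590
  Excellent, Organic: 577×423/1649 = 148.012
  Excellent, Synthetic: 577×567/1649 = 198.398
Contributions (O − E)²/E:
  (222 − 131.880)²/131.880 = 61.5834
  (49 − 84.651)²/84.651 = 15.0145
  (59 − 113.469)²/113.469 = 26.1470
  (69 − 132.679)²/132.679 = 30.5626
  (77 − 85.164)²/85.164 = 0.7826
  (186 − 114.156)²/114.156 = 45.2150
  (139 − 163.851)²/163.851 = 3.7691
  (177 − 105.173)²/105.173 = 49.0536
  (94 − 140.976)²/140.976 = 15.6533
  (229 − 230.590)²/230.590 = 0.0110
  (120 − 148.012)²/148.012 = 5.3014
  (228 − 198.398)²/198.398 = 4.4168
χ² = 61.5834 + 15.0145 + 26.1470 + 30.5626 + 0.7826 + 45.2150 + 3.7691 + 49.0536 + 15.6533 + 0.0110 + 5.3014 + 4.4168 = 257.51
df = (4−1)(3−1) = 6. Since 257.51 > 14.449, reject the null hypothesis of independence at α = 0.025.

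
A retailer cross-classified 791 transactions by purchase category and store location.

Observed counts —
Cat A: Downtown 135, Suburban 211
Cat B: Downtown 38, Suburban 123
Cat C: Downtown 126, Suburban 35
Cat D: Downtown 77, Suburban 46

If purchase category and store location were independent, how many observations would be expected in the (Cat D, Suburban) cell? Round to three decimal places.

64.532

Row total (Cat D) = 123; column total (Suburban) = 415; grand total N = 791.
Expected count = (row total × column total) / N = 123 × 415 / 791 = 64.532.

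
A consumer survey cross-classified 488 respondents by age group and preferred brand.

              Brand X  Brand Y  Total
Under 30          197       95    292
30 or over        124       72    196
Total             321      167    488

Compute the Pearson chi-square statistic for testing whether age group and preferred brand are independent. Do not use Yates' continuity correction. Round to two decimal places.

0.92

Grand total N = 488.
Expected counts (row total × column total / N):
  Under 30, Brand X: 292×321/488 = 192.074
  Under 30, Brand Y: 292×167/488 = 99.926
  30 or over, Brand X: 196×321/488 = 128.926
  30 or over, Brand Y: 196×167/488 = 67.074
Contributions (O − E)²/E:
  (197 − 192.074)²/192.074 = 0.1263
  (95 − 99.926)²/99.926 = 0.2428
  (124 − 128.926)²/128.926 = 0.1882
  (72 − 67.074)²/67.074 = 0.3618
χ² = 0.1263 + 0.2428 + 0.1882 + 0.3618 = 0.92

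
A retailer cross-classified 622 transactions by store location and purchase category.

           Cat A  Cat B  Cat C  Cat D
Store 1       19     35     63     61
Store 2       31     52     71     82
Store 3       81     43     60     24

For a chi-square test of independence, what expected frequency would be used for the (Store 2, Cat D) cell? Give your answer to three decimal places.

63.363

Row total (Store 2) = 236; column total (Cat D) = 167; grand total N = 622.
Expected count = (row total × column total) / N = 236 × 167 / 622 = 63.363.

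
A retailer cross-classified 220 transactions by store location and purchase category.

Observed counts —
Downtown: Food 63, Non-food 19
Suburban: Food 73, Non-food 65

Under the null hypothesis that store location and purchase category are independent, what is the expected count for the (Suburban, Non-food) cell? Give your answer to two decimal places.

Row total (Suburban) = 138; column total (Non-food) = 84; grand total N = 220.
Expected count = (row total × column total) / N = 138 × 84 / 220 = 52.69.

52.69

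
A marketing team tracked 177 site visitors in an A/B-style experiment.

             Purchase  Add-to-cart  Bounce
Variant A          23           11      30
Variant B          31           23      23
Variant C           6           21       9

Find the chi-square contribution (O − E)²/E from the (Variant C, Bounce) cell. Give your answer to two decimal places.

Row total (Variant C) = 36; column total (Bounce) = 62; N = 177.
Expected count E = 36 × 62 / 177 = 12.610.
Contribution = (O − E)²/E = (9 − 12.610)² / 12.610 = 1.03.

1.03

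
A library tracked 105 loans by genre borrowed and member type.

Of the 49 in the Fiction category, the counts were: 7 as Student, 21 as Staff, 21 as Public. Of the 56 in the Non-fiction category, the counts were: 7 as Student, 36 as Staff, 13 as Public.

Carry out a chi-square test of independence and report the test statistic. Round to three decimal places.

5.387

Row totals: 49, 56. Column totals: 14, 57, 34. Grand total N = 105.
Expected counts (row total × column total / N):
  Fiction, Student: 49×14/105 = 6.5333
  Fiction, Staff: 49×57/105 = 26.6000
  Fiction, Public: 49×34/105 = 15.8667
  Non-fiction, Student: 56×14/105 = 7.4667
  Non-fiction, Staff: 56×57/105 = 30.4000
  Non-fiction, Public: 56×34/105 = 18.1333
Contributions (O − E)²/E:
  (7 − 6.5333)²/6.5333 = 0.0333
  (21 − 26.6000)²/26.6000 = 1.1789
  (21 − 15.8667)²/15.8667 = 1.6608
  (7 − 7.4667)²/7.4667 = 0.0292
  (36 − 30.4000)²/30.4000 = 1.0316
  (13 − 18.1333)²/18.1333 = 1.4532
χ² = 0.0333 + 1.1789 + 1.6608 + 0.0292 + 1.0316 + 1.4532 = 5.387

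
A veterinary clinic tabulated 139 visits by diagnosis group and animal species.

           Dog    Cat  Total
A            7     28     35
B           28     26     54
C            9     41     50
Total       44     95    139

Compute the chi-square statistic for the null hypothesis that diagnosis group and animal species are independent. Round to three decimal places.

Grand total N = 139.
Expected counts (row total × column total / N):
  A, Dog: 35×44/139 = 11.0791
  A, Cat: 35×95/139 = 23.9209
  B, Dog: 54×44/139 = 17.0935
  B, Cat: 54×95/139 = 36.9065
  C, Dog: 50×44/139 = 15.8273
  C, Cat: 50×95/139 = 34.1727
Contributions (O − E)²/E:
  (7 − 11.0791)²/11.0791 = 1.5018
  (28 − 23.9209)²/23.9209 = 0.6956
  (28 − 17.0935)²/17.0935 = 6.9589
  (26 − 36.9065)²/36.9065 = 3.2231
  (9 − 15.8273)²/15.8273 = 2.9450
  (41 − 34.1727)²/34.1727 = 1.3640
χ² = 1.5018 + 0.6956 + 6.9589 + 3.2231 + 2.9450 + 1.3640 = 16.688

16.688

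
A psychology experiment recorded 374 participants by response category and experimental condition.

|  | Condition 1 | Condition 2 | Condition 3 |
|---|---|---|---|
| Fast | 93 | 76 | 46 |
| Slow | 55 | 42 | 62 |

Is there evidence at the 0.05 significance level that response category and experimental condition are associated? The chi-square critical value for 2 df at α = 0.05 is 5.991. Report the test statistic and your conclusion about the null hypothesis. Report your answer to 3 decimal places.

13.849; reject H₀

Row totals: 215, 159. Column totals: 148, 118, 108. Grand total N = 374.
Expected counts (row total × column total / N):
  Fast, Condition 1: 215×148/374 = 85.0802
  Fast, Condition 2: 215×118/374 = 67.8342
  Fast, Condition 3: 215×108/374 = 62.0856
  Slow, Condition 1: 159×148/374 = 62.9198
  Slow, Condition 2: 159×118/374 = 50.1658
  Slow, Condition 3: 159×108/374 = 45.9144
Contributions (O − E)²/E:
  (93 − 85.0802)²/85.0802 = 0.7372
  (76 − 67.8342)²/67.8342 = 0.9830
  (46 − 62.0856)²/62.0856 = 4.1676
  (55 − 62.9198)²/62.9198 = 0.9969
  (42 − 50.1658)²/50.1658 = 1.3292
  (62 − 45.9144)²/45.9144 = 5.6354
χ² = 0.7372 + 0.9830 + 4.1676 + 0.9969 + 1.3292 + 5.6354 = 13.849
df = (2−1)(3−1) = 2. Since 13.849 > 5.991, reject the null hypothesis of independence at α = 0.05.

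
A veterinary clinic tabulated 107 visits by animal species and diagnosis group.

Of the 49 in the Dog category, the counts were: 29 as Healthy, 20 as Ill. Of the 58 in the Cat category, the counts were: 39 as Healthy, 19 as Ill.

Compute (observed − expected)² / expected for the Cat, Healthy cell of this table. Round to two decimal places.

Row total (Cat) = 58; column total (Healthy) = 68; N = 107.
Expected count E = 58 × 68 / 107 = 36.860.
Contribution = (O − E)²/E = (39 − 36.860)² / 36.860 = 0.12.

0.12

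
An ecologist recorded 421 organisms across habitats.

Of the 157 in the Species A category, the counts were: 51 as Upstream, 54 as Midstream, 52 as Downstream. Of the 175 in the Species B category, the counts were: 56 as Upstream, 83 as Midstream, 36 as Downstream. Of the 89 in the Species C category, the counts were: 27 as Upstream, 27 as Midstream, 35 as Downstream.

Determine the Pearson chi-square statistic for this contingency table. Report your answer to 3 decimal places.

Row totals: 157, 175, 89. Column totals: 134, 164, 123. Grand total N = 421.
Expected counts (row total × column total / N):
  Species A, Upstream: 157×134/421 = 49.9715
  Species A, Midstream: 157×164/421 = 61.1591
  Species A, Downstream: 157×123/421 = 45.8694
  Species B, Upstream: 175×134/421 = 55.7007
  Species B, Midstream: 175×164/421 = 68.1710
  Species B, Downstream: 175×123/421 = 51.1283
  Species C, Upstream: 89×134/421 = 28.3278
  Species C, Midstream: 89×164/421 = 34.6698
  Species C, Downstream: 89×123/421 = 26.0024
Contributions (O − E)²/E:
  (51 − 49.9715)²/49.9715 = 0.0212
  (54 − 61.1591)²/61.1591 = 0.8380
  (52 − 45.8694)²/45.8694 = 0.8194
  (56 − 55.7007)²/55.7007 = 0.0016
  (83 − 68.1710)²/68.1710 = 3.2257
  (36 − 51.1283)²/51.1283 = 4.4763
  (27 − 28.3278)²/28.3278 = 0.0622
  (27 − 34.6698)²/34.6698 = 1.6967
  (35 − 26.0024)²/26.0024 = 3.1134
χ² = 0.0212 + 0.8380 + 0.8194 + 0.0016 + 3.2257 + 4.4763 + 0.0622 + 1.6967 + 3.1134 = 14.255

14.255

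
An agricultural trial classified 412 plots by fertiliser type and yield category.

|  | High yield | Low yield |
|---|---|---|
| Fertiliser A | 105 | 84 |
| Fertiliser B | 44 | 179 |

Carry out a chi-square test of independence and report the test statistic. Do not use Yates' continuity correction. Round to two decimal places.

56.87

Row totals: 189, 223. Column totals: 149, 263. Grand total N = 412.
Expected counts (row total × column total / N):
  Fertiliser A, High yield: 189×149/412 = 68.352
  Fertiliser A, Low yield: 189×263/412 = 120.648
  Fertiliser B, High yield: 223×149/412 = 80.648
  Fertiliser B, Low yield: 223×263/412 = 142.352
Contributions (O − E)²/E:
  (105 − 68.352)²/68.352 = 19.6494
  (84 − 120.648)²/120.648 = 11.1322
  (44 − 80.648)²/80.648 = 16.6536
  (179 − 142.352)²/142.352 = 9.4349
χ² = 19.6494 + 11.1322 + 16.6536 + 9.4349 = 56.87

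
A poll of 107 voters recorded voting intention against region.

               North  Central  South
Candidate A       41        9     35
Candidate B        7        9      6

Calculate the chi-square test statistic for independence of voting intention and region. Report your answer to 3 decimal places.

11.483

Row totals: 85, 22. Column totals: 48, 18, 41. Grand total N = 107.
Expected counts (row total × column total / N):
  Candidate A, North: 85×48/107 = 38.1308
  Candidate A, Central: 85×18/107 = 14.2991
  Candidate A, South: 85×41/107 = 32.5701
  Candidate B, North: 22×48/107 = 9.8692
  Candidate B, Central: 22×18/107 = 3.7009
  Candidate B, South: 22×41/107 = 8.4299
Contributions (O − E)²/E:
  (41 − 38.1308)²/38.1308 = 0.2159
  (9 − 14.2991)²/14.2991 = 1.9638
  (35 − 32.5701)²/32.5701 = 0.1813
  (7 − 9.8692)²/9.8692 = 0.8341
  (9 − 3.7009)²/3.7009 = 7.5875
  (6 − 8.4299)²/8.4299 = 0.7004
χ² = 0.2159 + 1.9638 + 0.1813 + 0.8341 + 7.5875 + 0.7004 = 11.483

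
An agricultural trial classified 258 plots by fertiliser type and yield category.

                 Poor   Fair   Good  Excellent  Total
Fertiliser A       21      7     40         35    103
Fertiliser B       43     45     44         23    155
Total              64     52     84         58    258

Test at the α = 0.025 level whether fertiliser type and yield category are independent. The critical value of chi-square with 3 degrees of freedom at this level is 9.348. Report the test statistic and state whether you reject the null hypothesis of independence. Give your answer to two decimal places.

28.69; reject H₀

Grand total N = 258.
Expected counts (row total × column total / N):
  Fertiliser A, Poor: 103×64/258 = 25.550
  Fertiliser A, Fair: 103×52/258 = 20.760
  Fertiliser A, Good: 103×84/258 = 33.535
  Fertiliser A, Excellent: 103×58/258 = 23.155
  Fertiliser B, Poor: 155×64/258 = 38.450
  Fertiliser B, Fair: 155×52/258 = 31.240
  Fertiliser B, Good: 155×84/258 = 50.465
  Fertiliser B, Excellent: 155×58/258 = 34.845
Contributions (O − E)²/E:
  (21 − 25.550)²/25.550 = 0.8103
  (7 − 20.760)²/20.760 = 9.1203
  (40 − 33.535)²/33.535 = 1.2463
  (35 − 23.155)²/23.155 = 6.0593
  (43 − 38.450)²/38.450 = 0.5384
  (45 − 31.240)²/31.240 = 6.0607
  (44 − 50.465)²/50.465 = 0.8282
  (23 − 34.845)²/34.845 = 4.0265
χ² = 0.8103 + 9.1203 + 1.2463 + 6.0593 + 0.5384 + 6.0607 + 0.8282 + 4.0265 = 28.69
df = (2−1)(4−1) = 3. Since 28.69 > 9.348, reject the null hypothesis of independence at α = 0.025.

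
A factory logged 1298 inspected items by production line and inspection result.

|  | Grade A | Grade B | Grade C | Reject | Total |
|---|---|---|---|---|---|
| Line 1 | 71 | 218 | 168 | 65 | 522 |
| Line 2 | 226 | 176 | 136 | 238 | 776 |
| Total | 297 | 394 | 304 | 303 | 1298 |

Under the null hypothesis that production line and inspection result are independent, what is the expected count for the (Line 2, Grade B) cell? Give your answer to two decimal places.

Row total (Line 2) = 776; column total (Grade B) = 394; grand total N = 1298.
Expected count = (row total × column total) / N = 776 × 394 / 1298 = 235.55.

235.55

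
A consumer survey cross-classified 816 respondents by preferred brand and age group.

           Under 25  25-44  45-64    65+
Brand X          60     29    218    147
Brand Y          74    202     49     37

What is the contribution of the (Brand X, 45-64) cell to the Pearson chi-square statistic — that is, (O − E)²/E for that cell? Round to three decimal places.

32.468

Row total (Brand X) = 454; column total (45-64) = 267; N = 816.
Expected count E = 454 × 267 / 816 = 148.55147.
Contribution = (O − E)²/E = (218 − 148.55147)² / 148.55147 = 32.468.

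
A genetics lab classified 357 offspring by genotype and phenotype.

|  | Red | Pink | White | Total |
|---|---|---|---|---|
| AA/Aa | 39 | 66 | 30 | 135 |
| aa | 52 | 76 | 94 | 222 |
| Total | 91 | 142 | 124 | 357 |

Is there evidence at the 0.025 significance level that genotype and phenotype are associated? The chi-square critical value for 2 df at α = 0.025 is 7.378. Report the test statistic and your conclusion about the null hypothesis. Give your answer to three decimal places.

15.301; reject H₀

Grand total N = 357.
Expected counts (row total × column total / N):
  AA/Aa, Red: 135×91/357 = 34.4118
  AA/Aa, Pink: 135×142/357 = 53.6975
  AA/Aa, White: 135×124/357 = 46.8908
  aa, Red: 222×91/357 = 56.5882
  aa, Pink: 222×142/357 = 88.3025
  aa, White: 222×124/357 = 77.1092
Contributions (O − E)²/E:
  (39 − 34.4118)²/34.4118 = 0.6118
  (66 − 53.6975)²/53.6975 = 2.8186
  (30 − 46.8908)²/46.8908 = 6.0843
  (52 − 56.5882)²/56.5882 = 0.3720
  (76 − 88.3025)²/88.3025 = 1.7140
  (94 − 77.1092)²/77.1092 = 3.6999
χ² = 0.6118 + 2.8186 + 6.0843 + 0.3720 + 1.7140 + 3.6999 = 15.301
df = (2−1)(3−1) = 2. Since 15.301 > 7.378, reject the null hypothesis of independence at α = 0.025.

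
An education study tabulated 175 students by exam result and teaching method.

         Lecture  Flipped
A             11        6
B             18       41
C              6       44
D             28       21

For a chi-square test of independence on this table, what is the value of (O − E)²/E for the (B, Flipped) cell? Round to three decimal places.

Row total (B) = 59; column total (Flipped) = 112; N = 175.
Expected count E = 59 × 112 / 175 = 37.7600.
Contribution = (O − E)²/E = (41 − 37.7600)² / 37.7600 = 0.278.

0.278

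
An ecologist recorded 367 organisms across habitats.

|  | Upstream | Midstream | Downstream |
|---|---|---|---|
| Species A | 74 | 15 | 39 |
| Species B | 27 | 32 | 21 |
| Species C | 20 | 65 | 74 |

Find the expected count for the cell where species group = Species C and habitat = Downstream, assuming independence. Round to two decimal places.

58.05

Row total (Species C) = 159; column total (Downstream) = 134; grand total N = 367.
Expected count = (row total × column total) / N = 159 × 134 / 367 = 58.05.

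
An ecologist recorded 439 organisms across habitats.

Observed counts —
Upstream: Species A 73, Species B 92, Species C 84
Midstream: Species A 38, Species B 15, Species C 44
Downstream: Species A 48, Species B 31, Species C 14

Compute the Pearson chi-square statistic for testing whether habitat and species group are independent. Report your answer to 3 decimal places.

Row totals: 249, 97, 93. Column totals: 159, 138, 142. Grand total N = 439.
Expected counts (row total × column total / N):
  Upstream, Species A: 249×159/439 = 90.1845
  Upstream, Species B: 249×138/439 = 78.2733
  Upstream, Species C: 249×142/439 = 80.5421
  Midstream, Species A: 97×159/439 = 35.1321
  Midstream, Species B: 97×138/439 = 30.4920
  Midstream, Species C: 97×142/439 = 31.3759
  Downstream, Species A: 93×159/439 = 33.6834
  Downstream, Species B: 93×138/439 = 29.2346
  Downstream, Species C: 93×142/439 = 30.0820
Contributions (O − E)²/E:
  (73 − 90.1845)²/90.1845 = 3.2745
  (92 − 78.2733)²/78.2733 = 2.4072
  (84 − 80.5421)²/80.5421 = 0.1485
  (38 − 35.1321)²/35.1321 = 0.2341
  (15 − 30.4920)²/30.4920 = 7.8710
  (44 − 31.3759)²/31.3759 = 5.0793
  (48 − 33.6834)²/33.6834 = 6.0850
  (31 − 29.2346)²/29.2346 = 0.1066
  (14 − 30.0820)²/30.0820 = 8.5975
χ² = 3.2745 + 2.4072 + 0.1485 + 0.2341 + 7.8710 + 5.0793 + 6.0850 + 0.1066 + 8.5975 = 33.804

33.804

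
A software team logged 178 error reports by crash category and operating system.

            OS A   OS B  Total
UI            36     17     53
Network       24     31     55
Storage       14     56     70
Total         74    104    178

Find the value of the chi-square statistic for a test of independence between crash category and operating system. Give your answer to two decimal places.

Grand total N = 178.
Expected counts (row total × column total / N):
  UI, OS A: 53×74/178 = 22.034
  UI, OS B: 53×104/178 = 30.966
  Network, OS A: 55×74/178 = 22.865
  Network, OS B: 55×104/178 = 32.135
  Storage, OS A: 70×74/178 = 29.101
  Storage, OS B: 70×104/178 = 40.899
Contributions (O − E)²/E:
  (36 − 22.034)²/22.034 = 8.8522
  (17 − 30.966)²/30.966 = 6.2988
  (24 − 22.865)²/22.865 = 0.0563
  (31 − 32.135)²/32.135 = 0.0401
  (14 − 29.101)²/29.101 = 7.8362
  (56 − 40.899)²/40.899 = 5.5757
χ² = 8.8522 + 6.2988 + 0.0563 + 0.0401 + 7.8362 + 5.5757 = 28.66

28.66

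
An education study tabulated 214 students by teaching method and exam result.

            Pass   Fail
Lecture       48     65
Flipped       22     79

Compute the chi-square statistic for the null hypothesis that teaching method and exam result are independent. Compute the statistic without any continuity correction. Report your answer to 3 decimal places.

10.378

Row totals: 113, 101. Column totals: 70, 144. Grand total N = 214.
Expected counts (row total × column total / N):
  Lecture, Pass: 113×70/214 = 36.9626
  Lecture, Fail: 113×144/214 = 76.0374
  Flipped, Pass: 101×70/214 = 33.0374
  Flipped, Fail: 101×144/214 = 67.9626
Contributions (O − E)²/E:
  (48 − 36.9626)²/36.9626 = 3.2959
  (65 − 76.0374)²/76.0374 = 1.6022
  (22 − 33.0374)²/33.0374 = 3.6875
  (79 − 67.9626)²/67.9626 = 1.7925
χ² = 3.2959 + 1.6022 + 3.6875 + 1.7925 = 10.378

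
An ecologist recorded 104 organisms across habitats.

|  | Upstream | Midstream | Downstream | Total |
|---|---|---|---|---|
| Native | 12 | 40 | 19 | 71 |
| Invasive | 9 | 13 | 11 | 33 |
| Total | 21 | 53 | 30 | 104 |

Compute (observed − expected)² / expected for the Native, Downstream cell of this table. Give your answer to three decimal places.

Row total (Native) = 71; column total (Downstream) = 30; N = 104.
Expected count E = 71 × 30 / 104 = 20.4808.
Contribution = (O − E)²/E = (19 − 20.4808)² / 20.4808 = 0.107.

0.107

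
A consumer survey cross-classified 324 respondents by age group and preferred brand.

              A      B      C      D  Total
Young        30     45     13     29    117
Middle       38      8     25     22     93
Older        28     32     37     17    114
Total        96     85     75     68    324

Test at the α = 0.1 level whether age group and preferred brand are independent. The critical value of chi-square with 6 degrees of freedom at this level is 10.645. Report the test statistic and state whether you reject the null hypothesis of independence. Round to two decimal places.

Grand total N = 324.
Expected counts (row total × column total / N):
  Young, A: 117×96/324 = 34.6667
  Young, B: 117×85/324 = 30.6944
  Young, C: 117×75/324 = 27.0833
  Young, D: 117×68/324 = 24.5556
  Middle, A: 93×96/324 = 27.5556
  Middle, B: 93×85/324 = 24.3981
  Middle, C: 93×75/324 = 21.5278
  Middle, D: 93×68/324 = 19.5185
  Older, A: 114×96/324 = 33.7778
  Older, B: 114×85/324 = 29.9074
  Older, C: 114×75/324 = 26.3889
  Older, D: 114×68/324 = 23.9259
Contributions (O − E)²/E:
  (30 − 34.6667)²/34.6667 = 0.6282
  (45 − 30.6944)²/30.6944 = 6.6673
  (13 − 27.0833)²/27.0833 = 7.3233
  (29 − 24.5556)²/24.5556 = 0.8044
  (38 − 27.5556)²/27.5556 = 3.9587
  (8 − 24.3981)²/24.3981 = 11.0213
  (25 − 21.5278)²/21.5278 = 0.5600
  (22 − 19.5185)²/19.5185 = 0.3155
  (28 − 33.7778)²/33.7778 = 0.9883
  (32 − 29.9074)²/29.9074 = 0.1464
  (37 − 26.3889)²/26.3889 = 4.2668
  (17 − 23.9259)²/23.9259 = 2.0049
χ² = 0.6282 + 6.6673 + 7.3233 + 0.8044 + 3.9587 + 11.0213 + 0.5600 + 0.3155 + 0.9883 + 0.1464 + 4.2668 + 2.0049 = 38.69
df = (3−1)(4−1) = 6. Since 38.69 > 10.645, reject the null hypothesis of independence at α = 0.1.

38.69; reject H₀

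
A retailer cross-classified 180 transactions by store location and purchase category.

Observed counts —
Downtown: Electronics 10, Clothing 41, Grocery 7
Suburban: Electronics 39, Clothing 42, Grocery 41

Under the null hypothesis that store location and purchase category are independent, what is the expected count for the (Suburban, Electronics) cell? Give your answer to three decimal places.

33.211

Row total (Suburban) = 122; column total (Electronics) = 49; grand total N = 180.
Expected count = (row total × column total) / N = 122 × 49 / 180 = 33.211.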